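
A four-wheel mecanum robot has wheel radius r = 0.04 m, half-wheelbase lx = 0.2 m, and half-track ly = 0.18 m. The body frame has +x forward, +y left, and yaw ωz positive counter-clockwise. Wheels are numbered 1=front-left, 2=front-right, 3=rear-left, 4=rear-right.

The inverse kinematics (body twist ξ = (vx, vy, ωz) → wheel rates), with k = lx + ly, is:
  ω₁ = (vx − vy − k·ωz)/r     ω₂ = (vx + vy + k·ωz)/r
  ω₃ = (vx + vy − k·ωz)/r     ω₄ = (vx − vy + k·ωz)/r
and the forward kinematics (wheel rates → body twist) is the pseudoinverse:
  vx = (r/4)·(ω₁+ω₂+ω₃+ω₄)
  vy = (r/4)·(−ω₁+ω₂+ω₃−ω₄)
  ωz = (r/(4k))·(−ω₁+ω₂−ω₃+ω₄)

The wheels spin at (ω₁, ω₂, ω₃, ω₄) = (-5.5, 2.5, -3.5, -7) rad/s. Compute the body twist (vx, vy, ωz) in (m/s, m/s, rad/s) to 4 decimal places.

k = lx + ly = 0.2 + 0.18 = 0.3800
ω₁+ω₂+ω₃+ω₄ = -13.5000  →  vx = (0.04/4)·-13.5000 = -0.1350
−ω₁+ω₂+ω₃−ω₄ = 11.5000  →  vy = (0.04/4)·11.5000 = 0.1150
−ω₁+ω₂−ω₃+ω₄ = 4.5000  →  ωz = (0.04/1.5200)·4.5000 = 0.1184

(-0.1350, 0.1150, 0.1184)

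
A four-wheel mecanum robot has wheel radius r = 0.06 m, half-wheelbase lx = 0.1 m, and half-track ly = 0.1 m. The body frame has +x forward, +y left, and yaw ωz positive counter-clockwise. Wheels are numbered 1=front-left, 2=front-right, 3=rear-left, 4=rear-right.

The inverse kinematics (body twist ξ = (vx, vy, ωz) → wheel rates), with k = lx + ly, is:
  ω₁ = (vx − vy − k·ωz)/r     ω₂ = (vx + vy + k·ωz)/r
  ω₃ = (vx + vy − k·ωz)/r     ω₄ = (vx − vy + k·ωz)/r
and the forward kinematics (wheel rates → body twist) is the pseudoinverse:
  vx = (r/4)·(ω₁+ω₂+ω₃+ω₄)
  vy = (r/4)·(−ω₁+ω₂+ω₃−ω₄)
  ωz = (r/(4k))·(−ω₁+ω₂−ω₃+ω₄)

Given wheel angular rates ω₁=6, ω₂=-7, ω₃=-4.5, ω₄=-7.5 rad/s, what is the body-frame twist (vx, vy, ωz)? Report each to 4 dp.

k = lx + ly = 0.1 + 0.1 = 0.2000
ω₁+ω₂+ω₃+ω₄ = -13.0000  →  vx = (0.06/4)·-13.0000 = -0.1950
−ω₁+ω₂+ω₃−ω₄ = -10.0000  →  vy = (0.06/4)·-10.0000 = -0.1500
−ω₁+ω₂−ω₃+ω₄ = -16.0000  →  ωz = (0.06/0.8000)·-16.0000 = -1.2000

(-0.1950, -0.1500, -1.2000)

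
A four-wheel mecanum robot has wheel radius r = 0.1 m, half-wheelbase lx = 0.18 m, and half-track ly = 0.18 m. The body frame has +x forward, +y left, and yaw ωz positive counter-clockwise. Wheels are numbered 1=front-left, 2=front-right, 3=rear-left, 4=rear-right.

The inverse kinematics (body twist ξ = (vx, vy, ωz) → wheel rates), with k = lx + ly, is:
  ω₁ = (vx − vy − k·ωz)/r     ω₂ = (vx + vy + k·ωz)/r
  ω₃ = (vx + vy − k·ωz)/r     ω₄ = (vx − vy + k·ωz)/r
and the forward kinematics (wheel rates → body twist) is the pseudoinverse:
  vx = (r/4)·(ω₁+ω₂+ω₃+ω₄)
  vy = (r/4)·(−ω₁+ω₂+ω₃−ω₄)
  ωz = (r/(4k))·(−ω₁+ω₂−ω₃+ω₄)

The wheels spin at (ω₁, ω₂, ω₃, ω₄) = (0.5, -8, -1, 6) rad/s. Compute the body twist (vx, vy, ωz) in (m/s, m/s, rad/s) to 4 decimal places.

(-0.0625, -0.3875, -0.1042)

k = lx + ly = 0.18 + 0.18 = 0.3600
ω₁+ω₂+ω₃+ω₄ = -2.5000  →  vx = (0.1/4)·-2.5000 = -0.0625
−ω₁+ω₂+ω₃−ω₄ = -15.5000  →  vy = (0.1/4)·-15.5000 = -0.3875
−ω₁+ω₂−ω₃+ω₄ = -1.5000  →  ωz = (0.1/1.4400)·-1.5000 = -0.1042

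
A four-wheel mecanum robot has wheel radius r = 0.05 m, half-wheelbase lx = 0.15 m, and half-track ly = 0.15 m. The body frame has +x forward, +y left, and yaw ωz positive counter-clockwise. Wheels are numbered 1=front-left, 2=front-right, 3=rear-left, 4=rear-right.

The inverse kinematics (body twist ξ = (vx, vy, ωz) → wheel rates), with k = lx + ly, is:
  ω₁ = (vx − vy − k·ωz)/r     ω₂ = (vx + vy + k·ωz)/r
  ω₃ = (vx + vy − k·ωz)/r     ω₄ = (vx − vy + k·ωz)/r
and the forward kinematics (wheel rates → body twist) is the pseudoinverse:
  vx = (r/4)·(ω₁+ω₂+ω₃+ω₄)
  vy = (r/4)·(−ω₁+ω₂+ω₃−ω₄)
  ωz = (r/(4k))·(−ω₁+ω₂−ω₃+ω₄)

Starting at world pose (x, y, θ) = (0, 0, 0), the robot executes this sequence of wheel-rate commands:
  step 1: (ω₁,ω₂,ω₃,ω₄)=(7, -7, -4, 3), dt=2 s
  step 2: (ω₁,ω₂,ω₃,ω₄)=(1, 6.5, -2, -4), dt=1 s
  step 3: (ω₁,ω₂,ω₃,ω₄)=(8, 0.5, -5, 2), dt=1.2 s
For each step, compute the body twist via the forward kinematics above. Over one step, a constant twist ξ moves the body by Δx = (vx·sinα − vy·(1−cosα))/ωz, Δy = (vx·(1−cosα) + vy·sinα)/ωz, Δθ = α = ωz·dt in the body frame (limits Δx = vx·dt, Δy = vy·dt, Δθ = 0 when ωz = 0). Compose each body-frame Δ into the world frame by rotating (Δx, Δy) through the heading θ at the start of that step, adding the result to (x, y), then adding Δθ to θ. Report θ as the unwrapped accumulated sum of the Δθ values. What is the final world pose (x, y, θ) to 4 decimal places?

(-0.1306, -0.6478, -0.4625)

step 1: ξ=(vx,vy,ωz)=(-0.0125, -0.2625, -0.2917), dt=2.0 → body Δ=(-0.1724, -0.4886, -0.5833) → world pose (-0.1724, -0.4886, -0.5833)
step 2: ξ=(vx,vy,ωz)=(0.0187, 0.0938, 0.1458), dt=1.0 → body Δ=(0.0119, 0.0948, 0.1458) → world pose (-0.1103, -0.4161, -0.4375)
step 3: ξ=(vx,vy,ωz)=(0.0688, -0.1812, -0.0208), dt=1.2 → body Δ=(0.0798, -0.2185, -0.0250) → world pose (-0.1306, -0.6478, -0.4625)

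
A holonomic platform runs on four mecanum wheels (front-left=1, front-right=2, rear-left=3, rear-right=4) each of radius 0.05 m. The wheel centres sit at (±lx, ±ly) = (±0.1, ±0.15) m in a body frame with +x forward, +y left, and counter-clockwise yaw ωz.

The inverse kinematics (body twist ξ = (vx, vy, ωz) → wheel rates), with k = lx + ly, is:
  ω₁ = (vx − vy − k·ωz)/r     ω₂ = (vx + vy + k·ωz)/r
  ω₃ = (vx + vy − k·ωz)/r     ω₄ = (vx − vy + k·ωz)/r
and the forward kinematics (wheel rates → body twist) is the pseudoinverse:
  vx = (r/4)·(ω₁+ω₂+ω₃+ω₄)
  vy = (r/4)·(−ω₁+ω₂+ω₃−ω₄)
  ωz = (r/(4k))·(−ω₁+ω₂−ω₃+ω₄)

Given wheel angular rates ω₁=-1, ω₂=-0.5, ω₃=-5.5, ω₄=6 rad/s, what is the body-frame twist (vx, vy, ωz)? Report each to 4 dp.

(-0.0125, -0.1375, 0.6000)

k = lx + ly = 0.1 + 0.15 = 0.2500
ω₁+ω₂+ω₃+ω₄ = -1.0000  →  vx = (0.05/4)·-1.0000 = -0.0125
−ω₁+ω₂+ω₃−ω₄ = -11.0000  →  vy = (0.05/4)·-11.0000 = -0.1375
−ω₁+ω₂−ω₃+ω₄ = 12.0000  →  ωz = (0.05/1.0000)·12.0000 = 0.6000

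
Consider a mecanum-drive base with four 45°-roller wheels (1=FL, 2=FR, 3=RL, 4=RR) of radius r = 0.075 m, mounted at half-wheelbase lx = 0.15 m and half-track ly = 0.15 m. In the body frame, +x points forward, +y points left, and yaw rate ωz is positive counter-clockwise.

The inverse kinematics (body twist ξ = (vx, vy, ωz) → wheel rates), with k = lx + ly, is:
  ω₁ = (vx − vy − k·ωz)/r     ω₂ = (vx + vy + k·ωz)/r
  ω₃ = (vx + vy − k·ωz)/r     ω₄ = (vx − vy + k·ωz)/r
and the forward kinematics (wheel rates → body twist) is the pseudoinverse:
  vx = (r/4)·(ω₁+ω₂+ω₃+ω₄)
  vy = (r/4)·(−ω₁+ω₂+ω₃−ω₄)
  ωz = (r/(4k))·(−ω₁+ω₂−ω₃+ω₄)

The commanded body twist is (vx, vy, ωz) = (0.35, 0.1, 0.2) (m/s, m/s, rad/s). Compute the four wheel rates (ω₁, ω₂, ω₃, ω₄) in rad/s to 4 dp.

(2.5333, 6.8000, 5.2000, 4.1333)

k = lx + ly = 0.15 + 0.15 = 0.3000;  k·ωz = 0.3000·0.2 = 0.0600
ω₁ (FL) = (vx − vy − k·ωz)/r = 0.1900/0.075 = 2.5333
ω₂ (FR) = (vx + vy + k·ωz)/r = 0.5100/0.075 = 6.8000
ω₃ (RL) = (vx + vy − k·ωz)/r = 0.3900/0.075 = 5.2000
ω₄ (RR) = (vx − vy + k·ωz)/r = 0.3100/0.075 = 4.1333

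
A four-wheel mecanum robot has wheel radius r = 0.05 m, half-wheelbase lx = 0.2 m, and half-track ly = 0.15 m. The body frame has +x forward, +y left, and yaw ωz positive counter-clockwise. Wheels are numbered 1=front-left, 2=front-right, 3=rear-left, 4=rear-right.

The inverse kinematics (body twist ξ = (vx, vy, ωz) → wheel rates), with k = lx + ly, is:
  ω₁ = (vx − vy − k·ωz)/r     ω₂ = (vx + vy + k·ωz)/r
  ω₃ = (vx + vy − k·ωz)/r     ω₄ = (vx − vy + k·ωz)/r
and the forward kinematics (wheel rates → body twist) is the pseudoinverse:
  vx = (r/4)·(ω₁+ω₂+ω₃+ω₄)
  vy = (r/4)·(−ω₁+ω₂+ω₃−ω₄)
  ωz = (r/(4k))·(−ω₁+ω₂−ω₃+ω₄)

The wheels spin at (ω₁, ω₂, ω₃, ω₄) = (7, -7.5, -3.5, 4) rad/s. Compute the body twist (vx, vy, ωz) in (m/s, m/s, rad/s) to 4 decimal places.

k = lx + ly = 0.2 + 0.15 = 0.3500
ω₁+ω₂+ω₃+ω₄ = 0.0000  →  vx = (0.05/4)·0.0000 = 0.0000
−ω₁+ω₂+ω₃−ω₄ = -22.0000  →  vy = (0.05/4)·-22.0000 = -0.2750
−ω₁+ω₂−ω₃+ω₄ = -7.0000  →  ωz = (0.05/1.4000)·-7.0000 = -0.2500

(0.0000, -0.2750, -0.2500)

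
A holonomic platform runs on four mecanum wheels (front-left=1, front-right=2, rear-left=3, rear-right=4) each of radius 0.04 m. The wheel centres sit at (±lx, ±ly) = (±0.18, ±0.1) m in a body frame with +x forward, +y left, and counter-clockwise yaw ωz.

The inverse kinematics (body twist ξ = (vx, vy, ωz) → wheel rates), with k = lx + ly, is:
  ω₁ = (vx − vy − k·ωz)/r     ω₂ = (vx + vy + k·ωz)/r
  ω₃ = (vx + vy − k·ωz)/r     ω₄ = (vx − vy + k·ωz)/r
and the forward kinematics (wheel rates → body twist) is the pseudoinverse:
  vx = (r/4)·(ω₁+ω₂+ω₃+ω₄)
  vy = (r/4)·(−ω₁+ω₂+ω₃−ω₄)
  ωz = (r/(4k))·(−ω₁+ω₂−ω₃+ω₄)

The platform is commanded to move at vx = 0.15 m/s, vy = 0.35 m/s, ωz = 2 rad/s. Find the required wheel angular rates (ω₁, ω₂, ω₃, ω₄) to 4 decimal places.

(-19.0000, 26.5000, -1.5000, 9.0000)

k = lx + ly = 0.18 + 0.1 = 0.2800;  k·ωz = 0.2800·2 = 0.5600
ω₁ (FL) = (vx − vy − k·ωz)/r = -0.7600/0.04 = -19.0000
ω₂ (FR) = (vx + vy + k·ωz)/r = 1.0600/0.04 = 26.5000
ω₃ (RL) = (vx + vy − k·ωz)/r = -0.0600/0.04 = -1.5000
ω₄ (RR) = (vx − vy + k·ωz)/r = 0.3600/0.04 = 9.0000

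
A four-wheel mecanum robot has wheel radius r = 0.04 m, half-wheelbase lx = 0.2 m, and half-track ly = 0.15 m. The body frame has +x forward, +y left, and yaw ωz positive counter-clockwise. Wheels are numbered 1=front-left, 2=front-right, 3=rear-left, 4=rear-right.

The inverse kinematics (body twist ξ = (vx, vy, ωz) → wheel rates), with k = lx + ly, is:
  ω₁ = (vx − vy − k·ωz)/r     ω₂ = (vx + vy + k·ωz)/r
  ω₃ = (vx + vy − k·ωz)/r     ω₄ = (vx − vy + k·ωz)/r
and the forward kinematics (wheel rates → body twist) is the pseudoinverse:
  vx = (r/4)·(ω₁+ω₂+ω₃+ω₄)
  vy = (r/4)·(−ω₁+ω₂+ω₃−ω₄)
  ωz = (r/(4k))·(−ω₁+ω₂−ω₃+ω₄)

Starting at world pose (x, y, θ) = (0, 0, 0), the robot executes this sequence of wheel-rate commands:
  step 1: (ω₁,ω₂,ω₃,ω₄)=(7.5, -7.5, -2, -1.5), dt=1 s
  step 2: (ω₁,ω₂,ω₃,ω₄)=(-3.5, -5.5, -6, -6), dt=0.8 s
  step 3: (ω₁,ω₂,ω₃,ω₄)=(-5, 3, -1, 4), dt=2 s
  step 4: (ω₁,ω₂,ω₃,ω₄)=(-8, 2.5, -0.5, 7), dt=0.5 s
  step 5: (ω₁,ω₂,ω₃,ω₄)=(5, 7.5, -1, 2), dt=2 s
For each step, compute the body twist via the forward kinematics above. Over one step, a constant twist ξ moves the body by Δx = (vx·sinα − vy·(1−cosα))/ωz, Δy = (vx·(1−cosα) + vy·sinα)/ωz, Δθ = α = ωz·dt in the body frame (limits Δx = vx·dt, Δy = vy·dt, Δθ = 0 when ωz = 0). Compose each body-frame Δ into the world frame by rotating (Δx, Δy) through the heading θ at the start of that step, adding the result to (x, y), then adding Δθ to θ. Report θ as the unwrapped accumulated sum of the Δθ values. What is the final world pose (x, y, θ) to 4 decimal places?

step 1: ξ=(vx,vy,ωz)=(-0.0350, -0.1550, -0.4143), dt=1.0 → body Δ=(-0.0657, -0.1435, -0.4143) → world pose (-0.0657, -0.1435, -0.4143)
step 2: ξ=(vx,vy,ωz)=(-0.2100, -0.0200, -0.0571), dt=0.8 → body Δ=(-0.1683, -0.0122, -0.0457) → world pose (-0.2246, -0.0868, -0.4600)
step 3: ξ=(vx,vy,ωz)=(0.0100, 0.0300, 0.3714), dt=2.0 → body Δ=(-0.0031, 0.0617, 0.7429) → world pose (-0.2000, -0.0302, 0.2829)
step 4: ξ=(vx,vy,ωz)=(0.0100, 0.0300, 0.5143), dt=0.5 → body Δ=(0.0030, 0.0155, 0.2571) → world pose (-0.2014, -0.0145, 0.5400)
step 5: ξ=(vx,vy,ωz)=(0.1350, -0.0050, 0.1571), dt=2.0 → body Δ=(0.2671, 0.0322, 0.3143) → world pose (0.0112, 0.1505, 0.8543)

(0.0112, 0.1505, 0.8543)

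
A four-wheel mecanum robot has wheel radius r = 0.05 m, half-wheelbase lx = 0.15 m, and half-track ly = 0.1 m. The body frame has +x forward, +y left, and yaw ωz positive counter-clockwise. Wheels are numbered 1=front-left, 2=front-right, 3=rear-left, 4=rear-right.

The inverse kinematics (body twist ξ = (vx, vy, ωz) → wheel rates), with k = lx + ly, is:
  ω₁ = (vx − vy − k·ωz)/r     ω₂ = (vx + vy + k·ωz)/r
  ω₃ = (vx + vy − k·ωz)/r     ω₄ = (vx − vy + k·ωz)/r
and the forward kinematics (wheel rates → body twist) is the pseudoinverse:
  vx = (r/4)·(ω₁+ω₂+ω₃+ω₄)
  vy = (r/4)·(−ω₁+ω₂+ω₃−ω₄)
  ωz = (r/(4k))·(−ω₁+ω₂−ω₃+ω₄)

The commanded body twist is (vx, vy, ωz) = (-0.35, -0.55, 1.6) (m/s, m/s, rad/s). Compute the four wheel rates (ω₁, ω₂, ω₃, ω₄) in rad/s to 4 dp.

(-4.0000, -10.0000, -26.0000, 12.0000)

k = lx + ly = 0.15 + 0.1 = 0.2500;  k·ωz = 0.2500·1.6 = 0.4000
ω₁ (FL) = (vx − vy − k·ωz)/r = -0.2000/0.05 = -4.0000
ω₂ (FR) = (vx + vy + k·ωz)/r = -0.5000/0.05 = -10.0000
ω₃ (RL) = (vx + vy − k·ωz)/r = -1.3000/0.05 = -26.0000
ω₄ (RR) = (vx − vy + k·ωz)/r = 0.6000/0.05 = 12.0000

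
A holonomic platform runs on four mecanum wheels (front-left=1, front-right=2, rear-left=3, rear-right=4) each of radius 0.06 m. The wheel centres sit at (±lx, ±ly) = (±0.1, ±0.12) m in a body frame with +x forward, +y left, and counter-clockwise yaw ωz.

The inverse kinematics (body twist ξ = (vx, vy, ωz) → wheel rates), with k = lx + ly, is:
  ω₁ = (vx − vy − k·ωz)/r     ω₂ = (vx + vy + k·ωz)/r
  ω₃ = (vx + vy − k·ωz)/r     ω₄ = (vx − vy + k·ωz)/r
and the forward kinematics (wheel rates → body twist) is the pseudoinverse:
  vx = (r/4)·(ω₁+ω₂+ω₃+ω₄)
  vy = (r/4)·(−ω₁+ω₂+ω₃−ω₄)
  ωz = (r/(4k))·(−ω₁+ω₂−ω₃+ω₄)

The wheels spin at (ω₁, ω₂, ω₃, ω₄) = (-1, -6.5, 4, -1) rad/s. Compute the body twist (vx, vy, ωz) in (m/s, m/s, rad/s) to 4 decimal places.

k = lx + ly = 0.1 + 0.12 = 0.2200
ω₁+ω₂+ω₃+ω₄ = -4.5000  →  vx = (0.06/4)·-4.5000 = -0.0675
−ω₁+ω₂+ω₃−ω₄ = -0.5000  →  vy = (0.06/4)·-0.5000 = -0.0075
−ω₁+ω₂−ω₃+ω₄ = -10.5000  →  ωz = (0.06/0.8800)·-10.5000 = -0.7159

(-0.0675, -0.0075, -0.7159)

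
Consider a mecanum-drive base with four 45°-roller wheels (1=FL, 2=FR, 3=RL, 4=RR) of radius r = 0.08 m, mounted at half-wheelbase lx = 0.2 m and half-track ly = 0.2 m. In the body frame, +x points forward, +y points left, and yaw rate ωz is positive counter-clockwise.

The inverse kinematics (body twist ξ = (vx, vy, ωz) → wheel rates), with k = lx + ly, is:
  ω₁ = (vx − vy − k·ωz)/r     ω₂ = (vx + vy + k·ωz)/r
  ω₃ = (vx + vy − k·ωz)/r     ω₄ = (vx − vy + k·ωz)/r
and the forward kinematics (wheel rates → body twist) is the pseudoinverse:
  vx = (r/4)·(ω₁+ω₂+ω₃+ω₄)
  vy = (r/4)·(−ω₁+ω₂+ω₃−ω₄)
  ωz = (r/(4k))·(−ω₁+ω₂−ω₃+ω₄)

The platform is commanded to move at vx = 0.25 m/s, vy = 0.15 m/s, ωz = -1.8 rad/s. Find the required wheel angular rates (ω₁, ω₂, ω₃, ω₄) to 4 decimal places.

k = lx + ly = 0.2 + 0.2 = 0.4000;  k·ωz = 0.4000·-1.8 = -0.7200
ω₁ (FL) = (vx − vy − k·ωz)/r = 0.8200/0.08 = 10.2500
ω₂ (FR) = (vx + vy + k·ωz)/r = -0.3200/0.08 = -4.0000
ω₃ (RL) = (vx + vy − k·ωz)/r = 1.1200/0.08 = 14.0000
ω₄ (RR) = (vx − vy + k·ωz)/r = -0.6200/0.08 = -7.7500

(10.2500, -4.0000, 14.0000, -7.7500)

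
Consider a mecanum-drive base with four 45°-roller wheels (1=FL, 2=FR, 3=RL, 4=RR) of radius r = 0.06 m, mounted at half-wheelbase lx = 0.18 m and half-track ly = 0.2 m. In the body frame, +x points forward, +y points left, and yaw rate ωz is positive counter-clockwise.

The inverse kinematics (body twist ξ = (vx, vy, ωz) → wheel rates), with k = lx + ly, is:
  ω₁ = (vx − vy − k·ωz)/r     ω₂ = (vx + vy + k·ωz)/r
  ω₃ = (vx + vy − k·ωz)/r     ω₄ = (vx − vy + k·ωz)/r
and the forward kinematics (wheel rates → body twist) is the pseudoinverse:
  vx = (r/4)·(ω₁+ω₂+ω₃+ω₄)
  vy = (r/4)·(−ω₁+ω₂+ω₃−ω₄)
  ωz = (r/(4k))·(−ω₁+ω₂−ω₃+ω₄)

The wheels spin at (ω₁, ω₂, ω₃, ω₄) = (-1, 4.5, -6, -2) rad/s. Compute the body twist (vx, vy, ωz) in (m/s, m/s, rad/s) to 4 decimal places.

(-0.0675, 0.0225, 0.3750)

k = lx + ly = 0.18 + 0.2 = 0.3800
ω₁+ω₂+ω₃+ω₄ = -4.5000  →  vx = (0.06/4)·-4.5000 = -0.0675
−ω₁+ω₂+ω₃−ω₄ = 1.5000  →  vy = (0.06/4)·1.5000 = 0.0225
−ω₁+ω₂−ω₃+ω₄ = 9.5000  →  ωz = (0.06/1.5200)·9.5000 = 0.3750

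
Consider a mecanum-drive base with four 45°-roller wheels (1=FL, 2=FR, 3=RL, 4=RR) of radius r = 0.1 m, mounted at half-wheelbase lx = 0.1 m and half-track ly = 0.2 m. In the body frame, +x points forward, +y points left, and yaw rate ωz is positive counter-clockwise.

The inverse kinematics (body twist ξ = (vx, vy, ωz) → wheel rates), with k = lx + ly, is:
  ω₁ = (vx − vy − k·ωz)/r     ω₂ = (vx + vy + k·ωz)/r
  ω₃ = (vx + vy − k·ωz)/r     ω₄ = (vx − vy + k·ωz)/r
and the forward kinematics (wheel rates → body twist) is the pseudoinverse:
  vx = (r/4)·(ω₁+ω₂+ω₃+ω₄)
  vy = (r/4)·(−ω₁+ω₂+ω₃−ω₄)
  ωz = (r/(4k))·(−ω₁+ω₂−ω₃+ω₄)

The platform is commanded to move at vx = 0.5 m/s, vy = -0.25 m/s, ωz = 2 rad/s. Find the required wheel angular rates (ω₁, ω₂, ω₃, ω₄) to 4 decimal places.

k = lx + ly = 0.1 + 0.2 = 0.3000;  k·ωz = 0.3000·2 = 0.6000
ω₁ (FL) = (vx − vy − k·ωz)/r = 0.1500/0.1 = 1.5000
ω₂ (FR) = (vx + vy + k·ωz)/r = 0.8500/0.1 = 8.5000
ω₃ (RL) = (vx + vy − k·ωz)/r = -0.3500/0.1 = -3.5000
ω₄ (RR) = (vx − vy + k·ωz)/r = 1.3500/0.1 = 13.5000

(1.5000, 8.5000, -3.5000, 13.5000)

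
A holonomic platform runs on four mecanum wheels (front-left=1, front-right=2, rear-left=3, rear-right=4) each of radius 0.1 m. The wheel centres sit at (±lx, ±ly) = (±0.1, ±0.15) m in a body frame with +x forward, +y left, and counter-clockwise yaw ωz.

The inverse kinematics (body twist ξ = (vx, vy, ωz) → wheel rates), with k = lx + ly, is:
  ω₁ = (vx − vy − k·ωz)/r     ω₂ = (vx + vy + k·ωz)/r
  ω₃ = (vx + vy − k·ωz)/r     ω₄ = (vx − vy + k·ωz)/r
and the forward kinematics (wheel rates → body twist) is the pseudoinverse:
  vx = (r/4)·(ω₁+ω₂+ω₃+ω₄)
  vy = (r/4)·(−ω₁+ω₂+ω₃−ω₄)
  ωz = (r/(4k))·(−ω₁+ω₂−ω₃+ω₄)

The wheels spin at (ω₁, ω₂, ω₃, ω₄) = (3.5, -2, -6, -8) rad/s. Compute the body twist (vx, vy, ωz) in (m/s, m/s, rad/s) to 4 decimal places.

k = lx + ly = 0.1 + 0.15 = 0.2500
ω₁+ω₂+ω₃+ω₄ = -12.5000  →  vx = (0.1/4)·-12.5000 = -0.3125
−ω₁+ω₂+ω₃−ω₄ = -3.5000  →  vy = (0.1/4)·-3.5000 = -0.0875
−ω₁+ω₂−ω₃+ω₄ = -7.5000  →  ωz = (0.1/1.0000)·-7.5000 = -0.7500

(-0.3125, -0.0875, -0.7500)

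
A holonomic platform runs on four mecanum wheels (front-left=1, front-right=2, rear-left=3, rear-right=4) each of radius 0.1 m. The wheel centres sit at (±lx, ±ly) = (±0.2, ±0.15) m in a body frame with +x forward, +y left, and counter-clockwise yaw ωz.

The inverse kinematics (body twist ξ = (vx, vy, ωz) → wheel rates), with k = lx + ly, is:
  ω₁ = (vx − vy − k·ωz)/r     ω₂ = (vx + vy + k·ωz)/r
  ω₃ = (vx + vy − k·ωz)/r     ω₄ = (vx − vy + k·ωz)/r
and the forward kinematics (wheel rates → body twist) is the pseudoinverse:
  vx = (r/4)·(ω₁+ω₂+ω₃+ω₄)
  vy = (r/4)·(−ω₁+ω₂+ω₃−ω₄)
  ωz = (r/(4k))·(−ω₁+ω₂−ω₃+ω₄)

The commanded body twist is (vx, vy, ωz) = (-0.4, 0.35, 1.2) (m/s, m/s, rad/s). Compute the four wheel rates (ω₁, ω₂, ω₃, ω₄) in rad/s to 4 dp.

(-11.7000, 3.7000, -4.7000, -3.3000)

k = lx + ly = 0.2 + 0.15 = 0.3500;  k·ωz = 0.3500·1.2 = 0.4200
ω₁ (FL) = (vx − vy − k·ωz)/r = -1.1700/0.1 = -11.7000
ω₂ (FR) = (vx + vy + k·ωz)/r = 0.3700/0.1 = 3.7000
ω₃ (RL) = (vx + vy − k·ωz)/r = -0.4700/0.1 = -4.7000
ω₄ (RR) = (vx − vy + k·ωz)/r = -0.3300/0.1 = -3.3000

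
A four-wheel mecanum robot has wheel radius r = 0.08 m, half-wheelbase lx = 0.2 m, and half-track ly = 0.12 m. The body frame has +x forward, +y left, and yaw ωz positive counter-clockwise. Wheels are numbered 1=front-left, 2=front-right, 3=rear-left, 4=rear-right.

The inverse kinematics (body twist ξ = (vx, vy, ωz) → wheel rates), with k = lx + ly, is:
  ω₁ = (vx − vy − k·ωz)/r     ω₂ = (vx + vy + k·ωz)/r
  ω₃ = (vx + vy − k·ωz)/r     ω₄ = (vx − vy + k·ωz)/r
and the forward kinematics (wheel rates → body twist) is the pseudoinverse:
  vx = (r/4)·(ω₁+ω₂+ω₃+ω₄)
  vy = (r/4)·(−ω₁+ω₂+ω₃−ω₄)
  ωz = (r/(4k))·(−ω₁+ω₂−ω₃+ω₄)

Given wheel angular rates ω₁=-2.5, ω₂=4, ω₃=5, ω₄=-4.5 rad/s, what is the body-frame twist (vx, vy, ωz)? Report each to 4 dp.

k = lx + ly = 0.2 + 0.12 = 0.3200
ω₁+ω₂+ω₃+ω₄ = 2.0000  →  vx = (0.08/4)·2.0000 = 0.0400
−ω₁+ω₂+ω₃−ω₄ = 16.0000  →  vy = (0.08/4)·16.0000 = 0.3200
−ω₁+ω₂−ω₃+ω₄ = -3.0000  →  ωz = (0.08/1.2800)·-3.0000 = -0.1875

(0.0400, 0.3200, -0.1875)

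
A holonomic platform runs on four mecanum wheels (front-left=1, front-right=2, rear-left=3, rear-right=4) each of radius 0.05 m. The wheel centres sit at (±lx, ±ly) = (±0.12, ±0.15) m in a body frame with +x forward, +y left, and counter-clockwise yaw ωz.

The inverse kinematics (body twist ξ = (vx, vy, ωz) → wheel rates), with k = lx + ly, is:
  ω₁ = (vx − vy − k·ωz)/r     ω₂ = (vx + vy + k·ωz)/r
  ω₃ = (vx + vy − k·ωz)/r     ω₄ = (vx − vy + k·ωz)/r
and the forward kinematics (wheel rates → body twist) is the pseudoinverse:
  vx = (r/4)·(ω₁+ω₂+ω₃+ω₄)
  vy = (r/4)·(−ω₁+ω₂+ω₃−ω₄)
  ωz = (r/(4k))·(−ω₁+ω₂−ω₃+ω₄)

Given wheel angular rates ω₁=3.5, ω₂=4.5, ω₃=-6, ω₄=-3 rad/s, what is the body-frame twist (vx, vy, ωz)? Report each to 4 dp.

(-0.0125, -0.0250, 0.1852)

k = lx + ly = 0.12 + 0.15 = 0.2700
ω₁+ω₂+ω₃+ω₄ = -1.0000  →  vx = (0.05/4)·-1.0000 = -0.0125
−ω₁+ω₂+ω₃−ω₄ = -2.0000  →  vy = (0.05/4)·-2.0000 = -0.0250
−ω₁+ω₂−ω₃+ω₄ = 4.0000  →  ωz = (0.05/1.0800)·4.0000 = 0.1852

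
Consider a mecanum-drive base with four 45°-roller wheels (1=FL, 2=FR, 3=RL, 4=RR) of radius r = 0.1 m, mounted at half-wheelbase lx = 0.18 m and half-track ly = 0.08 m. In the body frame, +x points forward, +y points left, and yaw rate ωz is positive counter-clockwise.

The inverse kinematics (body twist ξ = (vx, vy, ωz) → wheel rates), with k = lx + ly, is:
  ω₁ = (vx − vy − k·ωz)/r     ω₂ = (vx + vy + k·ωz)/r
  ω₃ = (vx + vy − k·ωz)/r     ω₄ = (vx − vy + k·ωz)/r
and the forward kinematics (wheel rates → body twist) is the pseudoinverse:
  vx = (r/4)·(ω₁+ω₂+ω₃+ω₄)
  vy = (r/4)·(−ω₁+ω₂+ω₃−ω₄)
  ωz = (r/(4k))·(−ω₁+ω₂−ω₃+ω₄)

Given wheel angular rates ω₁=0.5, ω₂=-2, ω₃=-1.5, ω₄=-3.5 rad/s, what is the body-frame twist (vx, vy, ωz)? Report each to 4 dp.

k = lx + ly = 0.18 + 0.08 = 0.2600
ω₁+ω₂+ω₃+ω₄ = -6.5000  →  vx = (0.1/4)·-6.5000 = -0.1625
−ω₁+ω₂+ω₃−ω₄ = -0.5000  →  vy = (0.1/4)·-0.5000 = -0.0125
−ω₁+ω₂−ω₃+ω₄ = -4.5000  →  ωz = (0.1/1.0400)·-4.5000 = -0.4327

(-0.1625, -0.0125, -0.4327)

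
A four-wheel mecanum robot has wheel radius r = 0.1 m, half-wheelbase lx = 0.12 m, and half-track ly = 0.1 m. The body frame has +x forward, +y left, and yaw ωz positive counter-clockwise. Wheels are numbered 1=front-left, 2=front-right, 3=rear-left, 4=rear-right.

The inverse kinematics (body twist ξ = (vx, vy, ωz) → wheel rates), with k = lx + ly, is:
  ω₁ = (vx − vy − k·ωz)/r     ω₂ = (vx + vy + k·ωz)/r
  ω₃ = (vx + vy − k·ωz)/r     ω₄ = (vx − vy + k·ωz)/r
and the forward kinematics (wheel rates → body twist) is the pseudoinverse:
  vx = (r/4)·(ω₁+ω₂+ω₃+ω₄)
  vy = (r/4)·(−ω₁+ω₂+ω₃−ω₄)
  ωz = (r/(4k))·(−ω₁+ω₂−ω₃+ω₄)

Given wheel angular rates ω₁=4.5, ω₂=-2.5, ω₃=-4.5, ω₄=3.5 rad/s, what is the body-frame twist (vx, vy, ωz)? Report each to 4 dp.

(0.0250, -0.3750, 0.1136)

k = lx + ly = 0.12 + 0.1 = 0.2200
ω₁+ω₂+ω₃+ω₄ = 1.0000  →  vx = (0.1/4)·1.0000 = 0.0250
−ω₁+ω₂+ω₃−ω₄ = -15.0000  →  vy = (0.1/4)·-15.0000 = -0.3750
−ω₁+ω₂−ω₃+ω₄ = 1.0000  →  ωz = (0.1/0.8800)·1.0000 = 0.1136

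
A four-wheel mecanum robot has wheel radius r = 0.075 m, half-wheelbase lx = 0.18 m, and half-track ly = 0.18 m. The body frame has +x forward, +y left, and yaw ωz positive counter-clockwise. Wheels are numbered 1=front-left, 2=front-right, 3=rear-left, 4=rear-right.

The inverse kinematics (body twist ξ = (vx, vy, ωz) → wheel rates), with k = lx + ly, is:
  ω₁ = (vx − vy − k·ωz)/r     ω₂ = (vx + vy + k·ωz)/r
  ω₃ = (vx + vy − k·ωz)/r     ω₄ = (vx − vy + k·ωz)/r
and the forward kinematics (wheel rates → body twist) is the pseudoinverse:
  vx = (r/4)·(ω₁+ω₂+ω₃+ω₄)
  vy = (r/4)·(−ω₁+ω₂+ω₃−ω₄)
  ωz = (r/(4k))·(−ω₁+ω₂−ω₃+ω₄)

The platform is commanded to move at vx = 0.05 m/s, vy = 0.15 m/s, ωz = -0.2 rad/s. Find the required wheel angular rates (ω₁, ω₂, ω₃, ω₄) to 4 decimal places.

k = lx + ly = 0.18 + 0.18 = 0.3600;  k·ωz = 0.3600·-0.2 = -0.0720
ω₁ (FL) = (vx − vy − k·ωz)/r = -0.0280/0.075 = -0.3733
ω₂ (FR) = (vx + vy + k·ωz)/r = 0.1280/0.075 = 1.7067
ω₃ (RL) = (vx + vy − k·ωz)/r = 0.2720/0.075 = 3.6267
ω₄ (RR) = (vx − vy + k·ωz)/r = -0.1720/0.075 = -2.2933

(-0.3733, 1.7067, 3.6267, -2.2933)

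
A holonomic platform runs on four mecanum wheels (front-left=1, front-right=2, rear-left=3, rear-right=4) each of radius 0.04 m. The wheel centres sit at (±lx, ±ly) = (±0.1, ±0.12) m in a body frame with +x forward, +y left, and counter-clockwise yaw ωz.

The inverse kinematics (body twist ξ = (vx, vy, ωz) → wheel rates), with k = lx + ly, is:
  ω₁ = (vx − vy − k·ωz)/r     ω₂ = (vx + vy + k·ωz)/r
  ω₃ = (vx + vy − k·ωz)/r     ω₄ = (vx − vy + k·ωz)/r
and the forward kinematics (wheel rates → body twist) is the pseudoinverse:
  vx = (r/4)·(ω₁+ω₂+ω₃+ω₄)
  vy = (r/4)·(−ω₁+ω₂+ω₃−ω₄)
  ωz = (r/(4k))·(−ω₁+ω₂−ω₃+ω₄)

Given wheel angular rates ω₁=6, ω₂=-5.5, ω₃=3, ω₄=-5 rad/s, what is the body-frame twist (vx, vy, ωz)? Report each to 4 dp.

k = lx + ly = 0.1 + 0.12 = 0.2200
ω₁+ω₂+ω₃+ω₄ = -1.5000  →  vx = (0.04/4)·-1.5000 = -0.0150
−ω₁+ω₂+ω₃−ω₄ = -3.5000  →  vy = (0.04/4)·-3.5000 = -0.0350
−ω₁+ω₂−ω₃+ω₄ = -19.5000  →  ωz = (0.04/0.8800)·-19.5000 = -0.8864

(-0.0150, -0.0350, -0.8864)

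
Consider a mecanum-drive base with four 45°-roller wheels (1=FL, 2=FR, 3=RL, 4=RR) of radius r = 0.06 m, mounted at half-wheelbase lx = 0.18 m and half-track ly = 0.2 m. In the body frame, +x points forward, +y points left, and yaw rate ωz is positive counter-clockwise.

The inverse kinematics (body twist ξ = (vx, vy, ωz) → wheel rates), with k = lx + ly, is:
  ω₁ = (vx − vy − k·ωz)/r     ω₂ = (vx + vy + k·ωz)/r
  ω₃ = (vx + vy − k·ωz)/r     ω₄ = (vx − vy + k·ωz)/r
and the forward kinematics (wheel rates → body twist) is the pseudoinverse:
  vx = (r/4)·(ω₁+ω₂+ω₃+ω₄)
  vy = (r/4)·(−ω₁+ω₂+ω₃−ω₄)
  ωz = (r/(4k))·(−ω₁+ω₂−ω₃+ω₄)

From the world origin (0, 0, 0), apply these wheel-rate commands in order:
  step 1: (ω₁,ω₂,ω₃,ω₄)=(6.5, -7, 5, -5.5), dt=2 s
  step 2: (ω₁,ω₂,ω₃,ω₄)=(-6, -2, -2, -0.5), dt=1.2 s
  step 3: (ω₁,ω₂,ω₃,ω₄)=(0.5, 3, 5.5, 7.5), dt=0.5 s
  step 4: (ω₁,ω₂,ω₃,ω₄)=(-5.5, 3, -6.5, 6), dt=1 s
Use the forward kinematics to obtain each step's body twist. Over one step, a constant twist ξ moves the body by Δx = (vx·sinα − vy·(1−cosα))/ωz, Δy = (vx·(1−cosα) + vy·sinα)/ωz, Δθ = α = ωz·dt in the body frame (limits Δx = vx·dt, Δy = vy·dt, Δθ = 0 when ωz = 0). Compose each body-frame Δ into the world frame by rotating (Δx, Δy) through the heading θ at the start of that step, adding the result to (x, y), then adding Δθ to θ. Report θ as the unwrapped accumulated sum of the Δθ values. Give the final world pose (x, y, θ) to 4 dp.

(-0.0673, 0.0431, -0.7164)

step 1: ξ=(vx,vy,ωz)=(-0.0150, -0.0450, -0.9474), dt=2.0 → body Δ=(-0.0776, -0.0242, -1.8947) → world pose (-0.0776, -0.0242, -1.8947)
step 2: ξ=(vx,vy,ωz)=(-0.1575, 0.0375, 0.2171), dt=1.2 → body Δ=(-0.1927, 0.0200, 0.2605) → world pose (0.0027, 0.1521, -1.6342)
step 3: ξ=(vx,vy,ωz)=(0.2475, 0.0075, 0.1776), dt=0.5 → body Δ=(0.1234, 0.0092, 0.0888) → world pose (0.0041, 0.0284, -1.5454)
step 4: ξ=(vx,vy,ωz)=(-0.0450, -0.0600, 0.8289), dt=1.0 → body Δ=(-0.0165, -0.0710, 0.8289) → world pose (-0.0673, 0.0431, -0.7164)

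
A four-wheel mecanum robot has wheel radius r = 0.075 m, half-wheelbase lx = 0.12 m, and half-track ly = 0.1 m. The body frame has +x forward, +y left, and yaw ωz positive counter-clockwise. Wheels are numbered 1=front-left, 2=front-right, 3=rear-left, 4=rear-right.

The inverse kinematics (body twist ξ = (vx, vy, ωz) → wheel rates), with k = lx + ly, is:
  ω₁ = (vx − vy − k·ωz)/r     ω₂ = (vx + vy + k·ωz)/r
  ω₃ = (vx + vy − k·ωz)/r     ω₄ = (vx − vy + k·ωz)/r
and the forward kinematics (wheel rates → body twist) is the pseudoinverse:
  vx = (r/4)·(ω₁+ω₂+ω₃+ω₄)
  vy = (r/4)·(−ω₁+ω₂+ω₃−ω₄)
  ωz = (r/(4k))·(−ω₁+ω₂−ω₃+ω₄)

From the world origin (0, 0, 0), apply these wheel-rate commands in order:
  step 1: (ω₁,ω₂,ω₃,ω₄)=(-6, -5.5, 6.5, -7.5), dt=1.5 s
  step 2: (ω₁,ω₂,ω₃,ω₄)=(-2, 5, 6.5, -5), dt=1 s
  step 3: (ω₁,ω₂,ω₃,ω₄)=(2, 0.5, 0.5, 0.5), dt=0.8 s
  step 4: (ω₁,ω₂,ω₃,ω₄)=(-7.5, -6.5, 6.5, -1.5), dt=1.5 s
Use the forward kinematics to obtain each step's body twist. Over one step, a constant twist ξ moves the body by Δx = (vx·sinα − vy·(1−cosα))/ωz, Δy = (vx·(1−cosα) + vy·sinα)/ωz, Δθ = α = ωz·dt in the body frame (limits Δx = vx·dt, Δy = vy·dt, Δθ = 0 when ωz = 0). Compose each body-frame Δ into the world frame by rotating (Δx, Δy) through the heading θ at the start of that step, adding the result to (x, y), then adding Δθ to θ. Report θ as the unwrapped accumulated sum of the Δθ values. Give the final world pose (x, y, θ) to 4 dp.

(0.6498, 0.1382, -3.1065)

step 1: ξ=(vx,vy,ωz)=(-0.2344, 0.2719, -1.1506), dt=1.5 → body Δ=(0.0715, 0.4686, -1.7259) → world pose (0.0715, 0.4686, -1.7259)
step 2: ξ=(vx,vy,ωz)=(0.0844, 0.3469, -0.3835), dt=1.0 → body Δ=(0.1480, 0.3225, -0.3835) → world pose (0.3673, 0.2726, -2.1094)
step 3: ξ=(vx,vy,ωz)=(0.0656, -0.0281, -0.1278), dt=0.8 → body Δ=(0.0513, -0.0251, -0.1023) → world pose (0.3194, 0.2415, -2.2116)
step 4: ξ=(vx,vy,ωz)=(-0.1688, 0.1688, -0.5966), dt=1.5 → body Δ=(-0.1148, 0.3266, -0.8949) → world pose (0.6498, 0.1382, -3.1065)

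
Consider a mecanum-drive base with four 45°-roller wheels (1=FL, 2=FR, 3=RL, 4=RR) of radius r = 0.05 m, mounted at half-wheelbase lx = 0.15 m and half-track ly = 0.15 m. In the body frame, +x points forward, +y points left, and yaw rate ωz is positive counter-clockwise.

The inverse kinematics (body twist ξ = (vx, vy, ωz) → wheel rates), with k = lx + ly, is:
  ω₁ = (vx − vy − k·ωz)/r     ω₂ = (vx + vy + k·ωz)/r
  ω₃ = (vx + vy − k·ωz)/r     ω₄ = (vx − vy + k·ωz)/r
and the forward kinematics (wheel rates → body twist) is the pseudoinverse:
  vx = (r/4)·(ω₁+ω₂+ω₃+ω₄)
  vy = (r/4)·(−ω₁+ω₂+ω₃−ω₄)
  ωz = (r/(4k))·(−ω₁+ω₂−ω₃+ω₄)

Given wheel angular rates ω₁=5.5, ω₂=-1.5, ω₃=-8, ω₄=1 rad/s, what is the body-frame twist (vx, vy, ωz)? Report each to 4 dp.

k = lx + ly = 0.15 + 0.15 = 0.3000
ω₁+ω₂+ω₃+ω₄ = -3.0000  →  vx = (0.05/4)·-3.0000 = -0.0375
−ω₁+ω₂+ω₃−ω₄ = -16.0000  →  vy = (0.05/4)·-16.0000 = -0.2000
−ω₁+ω₂−ω₃+ω₄ = 2.0000  →  ωz = (0.05/1.2000)·2.0000 = 0.0833

(-0.0375, -0.2000, 0.0833)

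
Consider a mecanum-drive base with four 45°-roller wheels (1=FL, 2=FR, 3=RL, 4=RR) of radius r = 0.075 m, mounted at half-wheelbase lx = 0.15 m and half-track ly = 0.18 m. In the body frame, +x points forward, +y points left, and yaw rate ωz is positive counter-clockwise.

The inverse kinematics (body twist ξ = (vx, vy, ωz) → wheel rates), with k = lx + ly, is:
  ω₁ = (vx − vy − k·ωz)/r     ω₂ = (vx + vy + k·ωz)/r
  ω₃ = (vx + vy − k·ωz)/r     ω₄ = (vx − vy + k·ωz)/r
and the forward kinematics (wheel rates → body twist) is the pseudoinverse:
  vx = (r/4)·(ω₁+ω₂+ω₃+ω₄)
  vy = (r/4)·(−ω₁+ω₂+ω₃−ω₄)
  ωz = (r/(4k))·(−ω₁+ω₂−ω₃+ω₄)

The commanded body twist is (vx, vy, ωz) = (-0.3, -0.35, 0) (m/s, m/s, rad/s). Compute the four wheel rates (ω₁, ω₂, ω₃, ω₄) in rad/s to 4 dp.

(0.6667, -8.6667, -8.6667, 0.6667)

k = lx + ly = 0.15 + 0.18 = 0.3300;  k·ωz = 0.3300·0 = 0.0000
ω₁ (FL) = (vx − vy − k·ωz)/r = 0.0500/0.075 = 0.6667
ω₂ (FR) = (vx + vy + k·ωz)/r = -0.6500/0.075 = -8.6667
ω₃ (RL) = (vx + vy − k·ωz)/r = -0.6500/0.075 = -8.6667
ω₄ (RR) = (vx − vy + k·ωz)/r = 0.0500/0.075 = 0.6667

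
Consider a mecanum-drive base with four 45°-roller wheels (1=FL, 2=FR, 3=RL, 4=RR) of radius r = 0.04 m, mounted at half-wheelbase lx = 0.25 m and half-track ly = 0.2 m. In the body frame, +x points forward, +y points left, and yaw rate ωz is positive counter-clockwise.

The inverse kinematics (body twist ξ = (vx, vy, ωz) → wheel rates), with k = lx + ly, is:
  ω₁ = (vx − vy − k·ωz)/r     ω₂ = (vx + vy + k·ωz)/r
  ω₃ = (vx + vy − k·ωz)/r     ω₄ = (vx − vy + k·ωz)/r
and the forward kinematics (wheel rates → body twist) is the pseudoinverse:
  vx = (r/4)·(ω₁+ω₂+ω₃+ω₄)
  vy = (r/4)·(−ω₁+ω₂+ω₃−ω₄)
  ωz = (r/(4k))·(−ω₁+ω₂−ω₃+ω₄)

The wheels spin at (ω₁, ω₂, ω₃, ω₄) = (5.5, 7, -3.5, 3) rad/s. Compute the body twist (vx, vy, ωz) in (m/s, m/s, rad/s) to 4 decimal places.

k = lx + ly = 0.25 + 0.2 = 0.4500
ω₁+ω₂+ω₃+ω₄ = 12.0000  →  vx = (0.04/4)·12.0000 = 0.1200
−ω₁+ω₂+ω₃−ω₄ = -5.0000  →  vy = (0.04/4)·-5.0000 = -0.0500
−ω₁+ω₂−ω₃+ω₄ = 8.0000  →  ωz = (0.04/1.8000)·8.0000 = 0.1778

(0.1200, -0.0500, 0.1778)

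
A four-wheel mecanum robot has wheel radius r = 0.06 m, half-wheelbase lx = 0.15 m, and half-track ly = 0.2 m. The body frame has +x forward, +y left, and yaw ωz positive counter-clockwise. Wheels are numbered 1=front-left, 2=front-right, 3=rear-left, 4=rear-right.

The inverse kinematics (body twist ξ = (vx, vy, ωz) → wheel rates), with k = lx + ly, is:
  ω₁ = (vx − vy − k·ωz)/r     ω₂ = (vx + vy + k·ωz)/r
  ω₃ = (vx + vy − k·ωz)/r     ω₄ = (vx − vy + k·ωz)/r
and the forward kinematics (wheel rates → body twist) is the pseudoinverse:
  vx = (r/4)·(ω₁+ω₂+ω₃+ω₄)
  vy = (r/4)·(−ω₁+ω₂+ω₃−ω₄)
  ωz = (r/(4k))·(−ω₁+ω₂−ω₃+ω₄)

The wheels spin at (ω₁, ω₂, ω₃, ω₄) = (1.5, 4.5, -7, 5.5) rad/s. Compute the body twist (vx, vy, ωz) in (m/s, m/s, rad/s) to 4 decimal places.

(0.0675, -0.1425, 0.6643)

k = lx + ly = 0.15 + 0.2 = 0.3500
ω₁+ω₂+ω₃+ω₄ = 4.5000  →  vx = (0.06/4)·4.5000 = 0.0675
−ω₁+ω₂+ω₃−ω₄ = -9.5000  →  vy = (0.06/4)·-9.5000 = -0.1425
−ω₁+ω₂−ω₃+ω₄ = 15.5000  →  ωz = (0.06/1.4000)·15.5000 = 0.6643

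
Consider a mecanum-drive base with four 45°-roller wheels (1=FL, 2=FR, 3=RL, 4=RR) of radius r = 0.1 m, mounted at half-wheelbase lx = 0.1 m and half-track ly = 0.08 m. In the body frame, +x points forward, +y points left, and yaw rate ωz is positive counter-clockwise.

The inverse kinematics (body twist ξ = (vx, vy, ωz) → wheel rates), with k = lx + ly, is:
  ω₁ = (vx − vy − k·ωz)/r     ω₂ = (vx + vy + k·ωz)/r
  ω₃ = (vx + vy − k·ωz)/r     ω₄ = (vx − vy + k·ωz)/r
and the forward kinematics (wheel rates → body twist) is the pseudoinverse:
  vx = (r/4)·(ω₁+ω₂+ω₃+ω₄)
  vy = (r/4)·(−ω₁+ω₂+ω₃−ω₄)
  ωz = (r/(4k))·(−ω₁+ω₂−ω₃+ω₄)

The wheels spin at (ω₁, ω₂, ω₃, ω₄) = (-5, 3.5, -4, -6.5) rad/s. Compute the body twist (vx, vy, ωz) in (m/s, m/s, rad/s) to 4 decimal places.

(-0.3000, 0.2750, 0.8333)

k = lx + ly = 0.1 + 0.08 = 0.1800
ω₁+ω₂+ω₃+ω₄ = -12.0000  →  vx = (0.1/4)·-12.0000 = -0.3000
−ω₁+ω₂+ω₃−ω₄ = 11.0000  →  vy = (0.1/4)·11.0000 = 0.2750
−ω₁+ω₂−ω₃+ω₄ = 6.0000  →  ωz = (0.1/0.7200)·6.0000 = 0.8333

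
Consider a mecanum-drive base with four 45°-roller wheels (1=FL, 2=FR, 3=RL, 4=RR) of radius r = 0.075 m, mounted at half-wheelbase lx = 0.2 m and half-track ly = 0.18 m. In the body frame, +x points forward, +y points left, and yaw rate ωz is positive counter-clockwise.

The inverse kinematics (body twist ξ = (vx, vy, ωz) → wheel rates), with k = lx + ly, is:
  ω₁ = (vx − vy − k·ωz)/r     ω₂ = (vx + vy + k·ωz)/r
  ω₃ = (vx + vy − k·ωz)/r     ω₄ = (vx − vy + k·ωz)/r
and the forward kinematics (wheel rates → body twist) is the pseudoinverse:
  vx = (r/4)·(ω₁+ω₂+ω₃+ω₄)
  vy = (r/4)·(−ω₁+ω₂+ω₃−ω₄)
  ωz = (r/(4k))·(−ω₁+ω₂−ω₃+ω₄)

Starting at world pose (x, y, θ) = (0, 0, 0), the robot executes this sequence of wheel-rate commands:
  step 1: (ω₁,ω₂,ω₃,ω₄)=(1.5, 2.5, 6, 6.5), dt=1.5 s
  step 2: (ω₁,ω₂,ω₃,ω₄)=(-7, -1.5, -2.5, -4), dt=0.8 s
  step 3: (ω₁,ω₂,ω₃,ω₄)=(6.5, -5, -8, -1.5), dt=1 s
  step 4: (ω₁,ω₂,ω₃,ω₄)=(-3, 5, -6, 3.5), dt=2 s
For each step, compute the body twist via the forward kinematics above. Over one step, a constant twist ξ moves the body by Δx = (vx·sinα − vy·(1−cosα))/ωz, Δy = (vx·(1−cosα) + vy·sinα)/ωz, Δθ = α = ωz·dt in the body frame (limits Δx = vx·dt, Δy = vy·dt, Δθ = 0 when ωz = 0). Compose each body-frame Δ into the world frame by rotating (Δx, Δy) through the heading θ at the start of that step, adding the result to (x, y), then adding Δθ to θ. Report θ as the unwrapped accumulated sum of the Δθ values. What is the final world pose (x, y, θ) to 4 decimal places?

step 1: ξ=(vx,vy,ωz)=(0.3094, 0.0094, 0.0740), dt=1.5 → body Δ=(0.4623, 0.0398, 0.1110) → world pose (0.4623, 0.0398, 0.1110)
step 2: ξ=(vx,vy,ωz)=(-0.2812, 0.1313, 0.1974), dt=0.8 → body Δ=(-0.2323, 0.0868, 0.1579) → world pose (0.2218, 0.1003, 0.2689)
step 3: ξ=(vx,vy,ωz)=(-0.1500, -0.3375, -0.2467), dt=1.0 → body Δ=(-0.1899, -0.3157, -0.2467) → world pose (0.1226, -0.2545, 0.0222)
step 4: ξ=(vx,vy,ωz)=(-0.0094, -0.0281, 0.8635), dt=2.0 → body Δ=(0.0269, -0.0447, 1.7270) → world pose (0.1505, -0.2986, 1.7492)

(0.1505, -0.2986, 1.7492)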